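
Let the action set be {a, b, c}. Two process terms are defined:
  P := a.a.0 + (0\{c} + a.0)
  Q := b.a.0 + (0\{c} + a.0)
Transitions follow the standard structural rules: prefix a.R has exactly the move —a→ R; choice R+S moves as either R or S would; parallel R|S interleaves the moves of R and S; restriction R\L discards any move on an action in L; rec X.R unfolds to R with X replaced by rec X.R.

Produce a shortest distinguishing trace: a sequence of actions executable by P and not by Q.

aa

Reachable graph of P (3 states):
  s0 = a.a.0 + (0\{c} + a.0) :: =a=> s1, =a=> s2
  s1 = 0 :: (no moves)
  s2 = a.0 :: =a=> s1
Reachable graph of Q (3 states):
  t0 = b.a.0 + (0\{c} + a.0) :: =a=> t1, =b=> t2
  t1 = 0 :: (no moves)
  t2 = a.0 :: =a=> t1
Run σ = ⟨aa⟩ on P: start {s0}
  step 1 (a): {s1, s2}
  step 2 (a): {s1}
  — P admits the full trace.
Run σ = ⟨aa⟩ on Q: start {t0}
  step 1 (a): {t1}
  step 2 (a): ∅  — Q cannot continue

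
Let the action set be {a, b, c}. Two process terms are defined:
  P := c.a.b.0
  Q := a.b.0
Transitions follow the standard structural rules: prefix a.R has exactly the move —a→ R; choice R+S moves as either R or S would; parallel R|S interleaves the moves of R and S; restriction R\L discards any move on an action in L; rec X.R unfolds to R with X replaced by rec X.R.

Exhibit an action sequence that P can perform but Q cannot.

LTS(P): 4 reachable states
  u0 = c.a.b.0 :: -c-> u1
  u1 = a.b.0 :: -a-> u2
  u2 = b.0 :: -b-> u3
  u3 = 0 :: deadlocked
LTS(Q): 3 reachable states
  v0 = a.b.0 :: -a-> v1
  v1 = b.0 :: -b-> v2
  v2 = 0 :: deadlocked
Trace ⟨c⟩ through P, begin at {u0}:
  after c @ step 1: {u1}
  P completes σ.
Trace ⟨c⟩ through Q, begin at {v0}:
  after c @ step 1: ∅ (Q stuck)

c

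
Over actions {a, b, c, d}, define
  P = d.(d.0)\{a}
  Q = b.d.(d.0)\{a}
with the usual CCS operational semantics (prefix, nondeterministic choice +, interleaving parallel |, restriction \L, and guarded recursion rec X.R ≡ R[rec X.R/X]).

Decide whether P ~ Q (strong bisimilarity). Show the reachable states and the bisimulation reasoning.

not bisimilar

P's transition system — 3 states:
  m0 = d.(d.0)\{a} → -d-> m1
  m1 = (d.0)\{a} → -d-> m2
  m2 = 0\{a} → stopped
Q's transition system — 4 states:
  n0 = b.d.(d.0)\{a} → -b-> n1
  n1 = d.(d.0)\{a} → -d-> n2
  n2 = (d.0)\{a} → -d-> n3
  n3 = 0\{a} → stopped
Coarsest stable partition (strong bisimilarity classes):
  B0 = {m0, n1}
  B1 = {m1, n2}
  B2 = {m2, n3}
  B3 = {n0}
m0 ∈ B0, n0 ∈ B3 → different blocks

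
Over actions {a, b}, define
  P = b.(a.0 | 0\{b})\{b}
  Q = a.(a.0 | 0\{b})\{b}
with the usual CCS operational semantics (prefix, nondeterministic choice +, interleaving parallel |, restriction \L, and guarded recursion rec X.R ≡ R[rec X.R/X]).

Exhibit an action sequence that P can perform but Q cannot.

b

P's transition system — 3 states:
  p0 = b.(a.0 | 0\{b})\{b} has moves =b=> p1
  p1 = (a.0 | 0\{b})\{b} has moves =a=> p2
  p2 = (0 | 0\{b})\{b} has moves deadlocked
Q's transition system — 3 states:
  q0 = a.(a.0 | 0\{b})\{b} has moves =a=> q1
  q1 = (a.0 | 0\{b})\{b} has moves =a=> q2
  q2 = (0 | 0\{b})\{b} has moves deadlocked
Trace ⟨b⟩ through P, begin at {p0}:
  step 1 (b): {p1}
  — P admits the full trace.
Trace ⟨b⟩ through Q, begin at {q0}:
  step 1 (b): ∅ (Q stuck)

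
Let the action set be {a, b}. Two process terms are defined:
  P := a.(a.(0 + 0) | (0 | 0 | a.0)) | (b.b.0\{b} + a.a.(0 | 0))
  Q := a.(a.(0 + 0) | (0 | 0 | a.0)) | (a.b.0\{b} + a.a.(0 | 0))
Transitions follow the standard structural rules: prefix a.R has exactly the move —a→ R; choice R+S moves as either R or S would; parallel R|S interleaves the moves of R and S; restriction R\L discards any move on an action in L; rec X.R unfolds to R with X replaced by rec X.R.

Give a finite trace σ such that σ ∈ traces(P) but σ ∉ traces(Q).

b

P's transition system — 25 states:
  s0 = a.(a.(0 + 0) | (0 | 0 | a.0)) | (b.b.0\{b} + a.a.(0 | 0)) | -a-> s1, -a-> s2, -b-> s3
  s1 = a.(0 + 0) | (0 | 0 | a.0) | (b.b.0\{b} + a.a.(0 | 0)) | -a-> s4, -a-> s5, -a-> s6, -b-> s7
  s2 = a.(a.(0 + 0) | (0 | 0 | a.0)) | a.(0 | 0) | -a-> s6, -a-> s8
  s3 = a.(a.(0 + 0) | (0 | 0 | a.0)) | b.0\{b} | -a-> s7, -b-> s9
  s4 = (0 + 0) | (0 | 0 | a.0) | (b.b.0\{b} + a.a.(0 | 0)) | -a-> s10, -a-> s11, -b-> s12
  s5 = a.(0 + 0) | (0 | 0 | 0) | (b.b.0\{b} + a.a.(0 | 0)) | -a-> s10, -a-> s13, -b-> s14
  s6 = a.(0 + 0) | (0 | 0 | a.0) | a.(0 | 0) | -a-> s11, -a-> s13, -a-> s15
  s7 = a.(0 + 0) | (0 | 0 | a.0) | b.0\{b} | -a-> s12, -a-> s14, -b-> s16
  s8 = a.(a.(0 + 0) | (0 | 0 | a.0)) | (0 | 0) | -a-> s15
  s9 = a.(a.(0 + 0) | (0 | 0 | a.0)) | 0\{b} | -a-> s16
  s10 = (0 + 0) | (0 | 0 | 0) | (b.b.0\{b} + a.a.(0 | 0)) | -a-> s17, -b-> s18
  s11 = (0 + 0) | (0 | 0 | a.0) | a.(0 | 0) | -a-> s17, -a-> s19
  s12 = (0 + 0) | (0 | 0 | a.0) | b.0\{b} | -a-> s18, -b-> s20
  s13 = a.(0 + 0) | (0 | 0 | 0) | a.(0 | 0) | -a-> s17, -a-> s21
  s14 = a.(0 + 0) | (0 | 0 | 0) | b.0\{b} | -a-> s18, -b-> s22
  s15 = a.(0 + 0) | (0 | 0 | a.0) | (0 | 0) | -a-> s19, -a-> s21
  s16 = a.(0 + 0) | (0 | 0 | a.0) | 0\{b} | -a-> s20, -a-> s22
  s17 = (0 + 0) | (0 | 0 | 0) | a.(0 | 0) | -a-> s23
  s18 = (0 + 0) | (0 | 0 | 0) | b.0\{b} | -b-> s24
  s19 = (0 + 0) | (0 | 0 | a.0) | (0 | 0) | -a-> s23
  s20 = (0 + 0) | (0 | 0 | a.0) | 0\{b} | -a-> s24
  s21 = a.(0 + 0) | (0 | 0 | 0) | (0 | 0) | -a-> s23
  s22 = a.(0 + 0) | (0 | 0 | 0) | 0\{b} | -a-> s24
  s23 = (0 + 0) | (0 | 0 | 0) | (0 | 0) | deadlocked
  s24 = (0 + 0) | (0 | 0 | 0) | 0\{b} | deadlocked
Q's transition system — 25 states:
  t0 = a.(a.(0 + 0) | (0 | 0 | a.0)) | (a.b.0\{b} + a.a.(0 | 0)) | -a-> t1, -a-> t2, -a-> t3
  t1 = a.(0 + 0) | (0 | 0 | a.0) | (a.b.0\{b} + a.a.(0 | 0)) | -a-> t4, -a-> t5, -a-> t6, -a-> t7
  t2 = a.(a.(0 + 0) | (0 | 0 | a.0)) | a.(0 | 0) | -a-> t6, -a-> t8
  t3 = a.(a.(0 + 0) | (0 | 0 | a.0)) | b.0\{b} | -a-> t7, -b-> t9
  t4 = (0 + 0) | (0 | 0 | a.0) | (a.b.0\{b} + a.a.(0 | 0)) | -a-> t10, -a-> t11, -a-> t12
  t5 = a.(0 + 0) | (0 | 0 | 0) | (a.b.0\{b} + a.a.(0 | 0)) | -a-> t10, -a-> t13, -a-> t14
  t6 = a.(0 + 0) | (0 | 0 | a.0) | a.(0 | 0) | -a-> t11, -a-> t13, -a-> t15
  t7 = a.(0 + 0) | (0 | 0 | a.0) | b.0\{b} | -a-> t12, -a-> t14, -b-> t16
  t8 = a.(a.(0 + 0) | (0 | 0 | a.0)) | (0 | 0) | -a-> t15
  t9 = a.(a.(0 + 0) | (0 | 0 | a.0)) | 0\{b} | -a-> t16
  t10 = (0 + 0) | (0 | 0 | 0) | (a.b.0\{b} + a.a.(0 | 0)) | -a-> t17, -a-> t18
  t11 = (0 + 0) | (0 | 0 | a.0) | a.(0 | 0) | -a-> t17, -a-> t19
  t12 = (0 + 0) | (0 | 0 | a.0) | b.0\{b} | -a-> t18, -b-> t20
  t13 = a.(0 + 0) | (0 | 0 | 0) | a.(0 | 0) | -a-> t17, -a-> t21
  t14 = a.(0 + 0) | (0 | 0 | 0) | b.0\{b} | -a-> t18, -b-> t22
  t15 = a.(0 + 0) | (0 | 0 | a.0) | (0 | 0) | -a-> t19, -a-> t21
  t16 = a.(0 + 0) | (0 | 0 | a.0) | 0\{b} | -a-> t20, -a-> t22
  t17 = (0 + 0) | (0 | 0 | 0) | a.(0 | 0) | -a-> t23
  t18 = (0 + 0) | (0 | 0 | 0) | b.0\{b} | -b-> t24
  t19 = (0 + 0) | (0 | 0 | a.0) | (0 | 0) | -a-> t23
  t20 = (0 + 0) | (0 | 0 | a.0) | 0\{b} | -a-> t24
  t21 = a.(0 + 0) | (0 | 0 | 0) | (0 | 0) | -a-> t23
  t22 = a.(0 + 0) | (0 | 0 | 0) | 0\{b} | -a-> t24
  t23 = (0 + 0) | (0 | 0 | 0) | (0 | 0) | deadlocked
  t24 = (0 + 0) | (0 | 0 | 0) | 0\{b} | deadlocked
Executing b from P (initial set {s0}):
  [1] b ⇒ {s3}
  P completes σ.
Executing b from Q (initial set {t0}):
  [1] b ⇒ ∅  — Q cannot continue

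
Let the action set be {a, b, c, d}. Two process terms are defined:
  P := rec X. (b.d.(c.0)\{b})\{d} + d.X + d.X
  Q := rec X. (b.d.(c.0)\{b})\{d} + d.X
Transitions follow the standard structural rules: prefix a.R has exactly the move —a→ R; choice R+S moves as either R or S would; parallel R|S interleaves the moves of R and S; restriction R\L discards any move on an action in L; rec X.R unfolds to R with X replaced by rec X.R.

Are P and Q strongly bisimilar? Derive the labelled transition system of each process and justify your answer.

P ~ Q

P's transition system — 2 states:
  s0 = rec X. (b.d.(c.0)\{b})\{d} + d.X + d.X :: -b-> s1, -d-> s0
  s1 = (d.(c.0)\{b})\{d} :: deadlocked
Q's transition system — 2 states:
  t0 = rec X. (b.d.(c.0)\{b})\{d} + d.X :: -b-> t1, -d-> t0
  t1 = (d.(c.0)\{b})\{d} :: deadlocked
Bisimilarity quotient blocks:
  B0 = {s0, t0}
  B1 = {s1, t1}
s0 ∈ B0, t0 ∈ B0 → same block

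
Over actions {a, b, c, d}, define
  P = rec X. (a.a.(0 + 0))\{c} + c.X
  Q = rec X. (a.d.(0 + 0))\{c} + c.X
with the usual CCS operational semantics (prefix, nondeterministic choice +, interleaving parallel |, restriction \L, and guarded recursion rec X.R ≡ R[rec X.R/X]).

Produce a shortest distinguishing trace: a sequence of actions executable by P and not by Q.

LTS(P): 3 reachable states
  p0 = rec X. (a.a.(0 + 0))\{c} + c.X ⊢ --a--▸ p1, --c--▸ p0
  p1 = (a.(0 + 0))\{c} ⊢ --a--▸ p2
  p2 = (0 + 0)\{c} ⊢ ·
LTS(Q): 3 reachable states
  q0 = rec X. (a.d.(0 + 0))\{c} + c.X ⊢ --a--▸ q1, --c--▸ q0
  q1 = (d.(0 + 0))\{c} ⊢ --d--▸ q2
  q2 = (0 + 0)\{c} ⊢ ·
Executing aa from P (initial set {p0}):
  step 1 (a): {p1}
  step 2 (a): {p2}
  — P admits the full trace.
Executing aa from Q (initial set {q0}):
  step 1 (a): {q1}
  step 2 (a): ∅ (Q stuck)

aa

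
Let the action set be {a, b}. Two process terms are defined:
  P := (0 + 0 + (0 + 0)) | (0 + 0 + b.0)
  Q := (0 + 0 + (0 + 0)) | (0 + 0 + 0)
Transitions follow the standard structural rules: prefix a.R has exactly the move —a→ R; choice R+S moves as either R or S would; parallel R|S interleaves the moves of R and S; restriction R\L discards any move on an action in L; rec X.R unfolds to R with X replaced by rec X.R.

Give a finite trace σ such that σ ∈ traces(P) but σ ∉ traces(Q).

P's transition system — 2 states:
  m0 = (0 + 0 + (0 + 0)) | (0 + 0 + b.0) ⊢ —b→ m1
  m1 = (0 + 0 + (0 + 0)) | 0 ⊢ ·
Q's transition system — 1 states:
  n0 = (0 + 0 + (0 + 0)) | (0 + 0 + 0) ⊢ ·
Trace ⟨b⟩ through P, begin at {m0}:
  [1] b ⇒ {m1}
  — P admits the full trace.
Trace ⟨b⟩ through Q, begin at {n0}:
  [1] b ⇒ ∅ (Q stuck)

b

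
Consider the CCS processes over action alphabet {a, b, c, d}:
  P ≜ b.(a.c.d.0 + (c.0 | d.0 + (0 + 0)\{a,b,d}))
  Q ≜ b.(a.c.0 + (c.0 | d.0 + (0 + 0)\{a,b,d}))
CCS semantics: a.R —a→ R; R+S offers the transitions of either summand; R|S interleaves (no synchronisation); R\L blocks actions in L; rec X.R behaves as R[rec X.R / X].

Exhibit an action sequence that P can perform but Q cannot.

bacd

LTS(P): 8 reachable states
  m0 = b.(a.c.d.0 + (c.0 | d.0 + (0 + 0)\{a,b,d})) :: —b→ m1
  m1 = a.c.d.0 + (c.0 | d.0 + (0 + 0)\{a,b,d}) :: —a→ m2, —c→ m3, —d→ m4
  m2 = c.d.0 :: —c→ m5
  m3 = 0 | d.0 :: —d→ m6
  m4 = c.0 | 0 :: —c→ m6
  m5 = d.0 :: —d→ m7
  m6 = 0 | 0 :: deadlocked
  m7 = 0 :: deadlocked
LTS(Q): 7 reachable states
  n0 = b.(a.c.0 + (c.0 | d.0 + (0 + 0)\{a,b,d})) :: —b→ n1
  n1 = a.c.0 + (c.0 | d.0 + (0 + 0)\{a,b,d}) :: —a→ n2, —c→ n3, —d→ n4
  n2 = c.0 :: —c→ n5
  n3 = 0 | d.0 :: —d→ n6
  n4 = c.0 | 0 :: —c→ n6
  n5 = 0 :: deadlocked
  n6 = 0 | 0 :: deadlocked
Run σ = ⟨bacd⟩ on P: start {m0}
  [1] b ⇒ {m1}
  [2] a ⇒ {m2}
  [3] c ⇒ {m5}
  [4] d ⇒ {m7}
  P completes σ.
Run σ = ⟨bacd⟩ on Q: start {n0}
  [1] b ⇒ {n1}
  [2] a ⇒ {n2}
  [3] c ⇒ {n5}
  [4] d ⇒ ∅  — Q cannot continue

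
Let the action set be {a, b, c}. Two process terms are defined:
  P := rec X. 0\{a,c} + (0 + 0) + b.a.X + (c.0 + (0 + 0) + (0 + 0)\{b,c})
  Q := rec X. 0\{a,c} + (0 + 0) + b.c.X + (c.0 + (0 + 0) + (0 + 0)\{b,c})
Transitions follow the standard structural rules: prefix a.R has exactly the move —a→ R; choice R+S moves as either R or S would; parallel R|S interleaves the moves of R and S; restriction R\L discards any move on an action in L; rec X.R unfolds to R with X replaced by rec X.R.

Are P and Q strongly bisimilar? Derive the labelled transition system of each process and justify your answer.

Reachable graph of P (3 states):
  s0 = rec X. 0\{a,c} + (0 + 0) + b.a.X + (c.0 + (0 + 0) + (0 + 0)\{b,c}) | —b→ s1, —c→ s2
  s1 = a.(rec X. 0\{a,c} + (0 + 0) + b.a.X + (c.0 + (0 + 0) + (0 + 0)\{b,c})) | —a→ s0
  s2 = 0 | ·
Reachable graph of Q (3 states):
  t0 = rec X. 0\{a,c} + (0 + 0) + b.c.X + (c.0 + (0 + 0) + (0 + 0)\{b,c}) | —b→ t1, —c→ t2
  t1 = c.(rec X. 0\{a,c} + (0 + 0) + b.c.X + (c.0 + (0 + 0) + (0 + 0)\{b,c})) | —c→ t0
  t2 = 0 | ·
Partition-refinement fixed point:
  B0 = {s0}
  B1 = {s1}
  B2 = {s2, t2}
  B3 = {t0}
  B4 = {t1}
s0 ∈ B0, t0 ∈ B3 → different blocks

NO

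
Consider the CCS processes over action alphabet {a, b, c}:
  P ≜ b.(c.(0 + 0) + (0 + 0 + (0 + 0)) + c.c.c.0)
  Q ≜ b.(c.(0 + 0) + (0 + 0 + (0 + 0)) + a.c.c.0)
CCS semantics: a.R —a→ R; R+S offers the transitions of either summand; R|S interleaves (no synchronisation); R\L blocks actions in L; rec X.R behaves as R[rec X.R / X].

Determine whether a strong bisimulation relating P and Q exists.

P's transition system — 6 states:
  p0 = b.(c.(0 + 0) + (0 + 0 + (0 + 0)) + c.c.c.0) :: -b-> p1
  p1 = c.(0 + 0) + (0 + 0 + (0 + 0)) + c.c.c.0 :: -c-> p2, -c-> p3
  p2 = 0 + 0 :: ∅
  p3 = c.c.0 :: -c-> p4
  p4 = c.0 :: -c-> p5
  p5 = 0 :: ∅
Q's transition system — 6 states:
  q0 = b.(c.(0 + 0) + (0 + 0 + (0 + 0)) + a.c.c.0) :: -b-> q1
  q1 = c.(0 + 0) + (0 + 0 + (0 + 0)) + a.c.c.0 :: -a-> q2, -c-> q3
  q2 = c.c.0 :: -c-> q4
  q3 = 0 + 0 :: ∅
  q4 = c.0 :: -c-> q5
  q5 = 0 :: ∅
Partition-refinement fixed point:
  B0 = {p0}
  B1 = {p1}
  B2 = {p3, q2}
  B3 = {p4, q4}
  B4 = {p2, p5, q3, q5}
  B5 = {q0}
  B6 = {q1}
p0 ∈ B0, q0 ∈ B5 → different blocks

P ≁ Q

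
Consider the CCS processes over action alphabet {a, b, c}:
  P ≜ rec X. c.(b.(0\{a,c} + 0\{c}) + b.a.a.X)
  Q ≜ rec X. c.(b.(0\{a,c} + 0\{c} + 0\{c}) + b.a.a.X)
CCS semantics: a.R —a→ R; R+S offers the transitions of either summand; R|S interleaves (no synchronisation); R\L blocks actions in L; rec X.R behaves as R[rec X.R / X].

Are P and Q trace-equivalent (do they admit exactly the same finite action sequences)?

trace-equivalent

LTS(P): 5 reachable states
  u0 = rec X. c.(b.(0\{a,c} + 0\{c}) + b.a.a.X) has moves --c--▸ u1
  u1 = b.(0\{a,c} + 0\{c}) + b.a.a.(rec X. c.(b.(0\{a,c} + 0\{c}) + b.a.a.X)) has moves --b--▸ u2, --b--▸ u3
  u2 = 0\{a,c} + 0\{c} has moves (no moves)
  u3 = a.a.(rec X. c.(b.(0\{a,c} + 0\{c}) + b.a.a.X)) has moves --a--▸ u4
  u4 = a.(rec X. c.(b.(0\{a,c} + 0\{c}) + b.a.a.X)) has moves --a--▸ u0
LTS(Q): 5 reachable states
  v0 = rec X. c.(b.(0\{a,c} + 0\{c} + 0\{c}) + b.a.a.X) has moves --c--▸ v1
  v1 = b.(0\{a,c} + 0\{c} + 0\{c}) + b.a.a.(rec X. c.(b.(0\{a,c} + 0\{c} + 0\{c}) + b.a.a.X)) has moves --b--▸ v2, --b--▸ v3
  v2 = 0\{a,c} + 0\{c} + 0\{c} has moves (no moves)
  v3 = a.a.(rec X. c.(b.(0\{a,c} + 0\{c} + 0\{c}) + b.a.a.X)) has moves --a--▸ v4
  v4 = a.(rec X. c.(b.(0\{a,c} + 0\{c} + 0\{c}) + b.a.a.X)) has moves --a--▸ v0
Coarsest stable partition (strong bisimilarity classes):
  B0 = {u0, v0}
  B1 = {u1, v1}
  B2 = {u3, v3}
  B3 = {u4, v4}
  B4 = {u2, v2}
u0 ∈ B0, v0 ∈ B0 → same block
Bisimilar ⇒ trace-equivalent.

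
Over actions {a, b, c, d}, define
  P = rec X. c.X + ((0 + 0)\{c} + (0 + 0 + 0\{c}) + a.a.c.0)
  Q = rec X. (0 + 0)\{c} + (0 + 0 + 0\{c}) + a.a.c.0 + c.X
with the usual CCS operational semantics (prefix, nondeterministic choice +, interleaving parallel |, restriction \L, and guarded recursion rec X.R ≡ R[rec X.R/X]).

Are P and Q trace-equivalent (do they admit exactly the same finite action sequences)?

P's transition system — 4 states:
  m0 = rec X. c.X + ((0 + 0)\{c} + (0 + 0 + 0\{c}) + a.a.c.0) has moves =a=> m1, =c=> m0
  m1 = a.c.0 has moves =a=> m2
  m2 = c.0 has moves =c=> m3
  m3 = 0 has moves ·
Q's transition system — 4 states:
  n0 = rec X. (0 + 0)\{c} + (0 + 0 + 0\{c}) + a.a.c.0 + c.X has moves =a=> n1, =c=> n0
  n1 = a.c.0 has moves =a=> n2
  n2 = c.0 has moves =c=> n3
  n3 = 0 has moves ·
Coarsest stable partition (strong bisimilarity classes):
  B0 = {m0, n0}
  B1 = {m1, n1}
  B2 = {m2, n2}
  B3 = {m3, n3}
m0 ∈ B0, n0 ∈ B0 → same block
Bisimilar ⇒ trace-equivalent.

trace-equivalent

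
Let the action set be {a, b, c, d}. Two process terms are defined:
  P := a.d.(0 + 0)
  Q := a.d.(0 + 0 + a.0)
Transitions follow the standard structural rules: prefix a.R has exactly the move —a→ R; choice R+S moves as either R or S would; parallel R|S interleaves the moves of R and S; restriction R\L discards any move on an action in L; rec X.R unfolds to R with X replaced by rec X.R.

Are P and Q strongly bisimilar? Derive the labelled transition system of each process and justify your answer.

P ≁ Q

Reachable graph of P (3 states):
  u0 = a.d.(0 + 0) :: -a-> u1
  u1 = d.(0 + 0) :: -d-> u2
  u2 = 0 + 0 :: deadlocked
Reachable graph of Q (4 states):
  v0 = a.d.(0 + 0 + a.0) :: -a-> v1
  v1 = d.(0 + 0 + a.0) :: -d-> v2
  v2 = 0 + 0 + a.0 :: -a-> v3
  v3 = 0 :: deadlocked
Coarsest stable partition (strong bisimilarity classes):
  B0 = {u0}
  B1 = {u1}
  B2 = {u2, v3}
  B3 = {v0}
  B4 = {v1}
  B5 = {v2}
u0 ∈ B0, v0 ∈ B3 → different blocks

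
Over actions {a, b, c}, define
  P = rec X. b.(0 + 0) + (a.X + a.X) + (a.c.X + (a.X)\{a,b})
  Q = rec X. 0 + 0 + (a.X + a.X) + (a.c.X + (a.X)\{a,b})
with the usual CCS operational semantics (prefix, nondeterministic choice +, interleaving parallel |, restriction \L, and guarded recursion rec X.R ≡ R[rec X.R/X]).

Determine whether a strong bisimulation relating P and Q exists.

LTS(P): 3 reachable states
  p0 = rec X. b.(0 + 0) + (a.X + a.X) + (a.c.X + (a.X)\{a,b}) ⊢ =a=> p0, =a=> p1, =b=> p2
  p1 = c.(rec X. b.(0 + 0) + (a.X + a.X) + (a.c.X + (a.X)\{a,b})) ⊢ =c=> p0
  p2 = 0 + 0 ⊢ stopped
LTS(Q): 2 reachable states
  q0 = rec X. 0 + 0 + (a.X + a.X) + (a.c.X + (a.X)\{a,b}) ⊢ =a=> q0, =a=> q1
  q1 = c.(rec X. 0 + 0 + (a.X + a.X) + (a.c.X + (a.X)\{a,b})) ⊢ =c=> q0
Coarsest stable partition (strong bisimilarity classes):
  B0 = {p0}
  B1 = {p1}
  B2 = {p2}
  B3 = {q0}
  B4 = {q1}
p0 ∈ B0, q0 ∈ B3 → different blocks

P ≁ Q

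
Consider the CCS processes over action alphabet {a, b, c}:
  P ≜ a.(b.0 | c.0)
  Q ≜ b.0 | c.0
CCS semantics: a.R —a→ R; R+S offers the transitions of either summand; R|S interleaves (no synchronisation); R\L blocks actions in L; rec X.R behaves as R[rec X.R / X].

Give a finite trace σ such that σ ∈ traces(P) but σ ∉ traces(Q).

a

Reachable graph of P (5 states):
  m0 = a.(b.0 | c.0) :: --a--▸ m1
  m1 = b.0 | c.0 :: --b--▸ m2, --c--▸ m3
  m2 = 0 | c.0 :: --c--▸ m4
  m3 = b.0 | 0 :: --b--▸ m4
  m4 = 0 | 0 :: (no moves)
Reachable graph of Q (4 states):
  n0 = b.0 | c.0 :: --b--▸ n1, --c--▸ n2
  n1 = 0 | c.0 :: --c--▸ n3
  n2 = b.0 | 0 :: --b--▸ n3
  n3 = 0 | 0 :: (no moves)
Trace ⟨a⟩ through P, begin at {m0}:
  after a @ step 1: {m1}
  ✓ P
Trace ⟨a⟩ through Q, begin at {n0}:
  after a @ step 1: ∅ (Q stuck)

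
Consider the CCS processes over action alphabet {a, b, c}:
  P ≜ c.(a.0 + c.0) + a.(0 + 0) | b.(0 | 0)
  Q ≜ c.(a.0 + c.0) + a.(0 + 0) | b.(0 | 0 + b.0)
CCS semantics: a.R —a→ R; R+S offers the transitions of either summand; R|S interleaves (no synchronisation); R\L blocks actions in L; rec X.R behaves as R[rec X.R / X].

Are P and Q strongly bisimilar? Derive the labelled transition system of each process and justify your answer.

LTS(P): 6 reachable states
  u0 = c.(a.0 + c.0) + a.(0 + 0) | b.(0 | 0) ⊢ =a=> u1, =b=> u2, =c=> u3
  u1 = (0 + 0) | b.(0 | 0) ⊢ =b=> u4
  u2 = a.(0 + 0) | (0 | 0) ⊢ =a=> u4
  u3 = a.0 + c.0 ⊢ =a=> u5, =c=> u5
  u4 = (0 + 0) | (0 | 0) ⊢ stopped
  u5 = 0 ⊢ stopped
LTS(Q): 8 reachable states
  v0 = c.(a.0 + c.0) + a.(0 + 0) | b.(0 | 0 + b.0) ⊢ =a=> v1, =b=> v2, =c=> v3
  v1 = (0 + 0) | b.(0 | 0 + b.0) ⊢ =b=> v4
  v2 = a.(0 + 0) | (0 | 0 + b.0) ⊢ =a=> v4, =b=> v5
  v3 = a.0 + c.0 ⊢ =a=> v6, =c=> v6
  v4 = (0 + 0) | (0 | 0 + b.0) ⊢ =b=> v7
  v5 = a.(0 + 0) | 0 ⊢ =a=> v7
  v6 = 0 ⊢ stopped
  v7 = (0 + 0) | 0 ⊢ stopped
Partition-refinement fixed point:
  B0 = {u0}
  B1 = {u2, v5}
  B2 = {u4, u5, v6, v7}
  B3 = {u3, v3}
  B4 = {u1, v4}
  B5 = {v0}
  B6 = {v1}
  B7 = {v2}
u0 ∈ B0, v0 ∈ B5 → different blocks

not bisimilar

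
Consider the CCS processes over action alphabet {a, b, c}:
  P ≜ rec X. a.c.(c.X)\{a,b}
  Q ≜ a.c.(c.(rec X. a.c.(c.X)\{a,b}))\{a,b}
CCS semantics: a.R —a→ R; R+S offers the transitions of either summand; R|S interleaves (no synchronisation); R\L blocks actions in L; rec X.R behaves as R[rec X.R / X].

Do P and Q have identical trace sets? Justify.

Reachable graph of P (4 states):
  m0 = rec X. a.c.(c.X)\{a,b} → --a--▸ m1
  m1 = c.(c.(rec X. a.c.(c.X)\{a,b}))\{a,b} → --c--▸ m2
  m2 = (c.(rec X. a.c.(c.X)\{a,b}))\{a,b} → --c--▸ m3
  m3 = (rec X. a.c.(c.X)\{a,b})\{a,b} → deadlocked
Reachable graph of Q (4 states):
  n0 = a.c.(c.(rec X. a.c.(c.X)\{a,b}))\{a,b} → --a--▸ n1
  n1 = c.(c.(rec X. a.c.(c.X)\{a,b}))\{a,b} → --c--▸ n2
  n2 = (c.(rec X. a.c.(c.X)\{a,b}))\{a,b} → --c--▸ n3
  n3 = (rec X. a.c.(c.X)\{a,b})\{a,b} → deadlocked
Partition-refinement fixed point:
  B0 = {m0, n0}
  B1 = {m1, n1}
  B2 = {m2, n2}
  B3 = {m3, n3}
m0 ∈ B0, n0 ∈ B0 → same block
Bisimilar ⇒ trace-equivalent.

trace-equivalent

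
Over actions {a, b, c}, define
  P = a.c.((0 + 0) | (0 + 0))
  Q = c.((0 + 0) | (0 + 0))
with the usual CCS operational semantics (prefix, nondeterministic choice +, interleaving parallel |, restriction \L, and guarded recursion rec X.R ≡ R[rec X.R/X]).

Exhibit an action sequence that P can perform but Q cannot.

a

Reachable graph of P (3 states):
  s0 = a.c.((0 + 0) | (0 + 0)) has moves --a--▸ s1
  s1 = c.((0 + 0) | (0 + 0)) has moves --c--▸ s2
  s2 = (0 + 0) | (0 + 0) has moves deadlocked
Reachable graph of Q (2 states):
  t0 = c.((0 + 0) | (0 + 0)) has moves --c--▸ t1
  t1 = (0 + 0) | (0 + 0) has moves deadlocked
Trace ⟨a⟩ through P, begin at {s0}:
  step 1 (a): {s1}
  ✓ P
Trace ⟨a⟩ through Q, begin at {t0}:
  step 1 (a): ∅  — Q cannot continue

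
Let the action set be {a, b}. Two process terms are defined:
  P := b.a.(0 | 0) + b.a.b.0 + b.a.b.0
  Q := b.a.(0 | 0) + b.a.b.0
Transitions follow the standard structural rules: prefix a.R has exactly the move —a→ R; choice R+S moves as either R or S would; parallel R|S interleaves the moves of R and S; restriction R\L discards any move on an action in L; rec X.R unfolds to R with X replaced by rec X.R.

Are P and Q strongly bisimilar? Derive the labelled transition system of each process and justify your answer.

Reachable graph of P (6 states):
  s0 = b.a.(0 | 0) + b.a.b.0 + b.a.b.0 → —b→ s1, —b→ s2
  s1 = a.(0 | 0) → —a→ s3
  s2 = a.b.0 → —a→ s4
  s3 = 0 | 0 → ∅
  s4 = b.0 → —b→ s5
  s5 = 0 → ∅
Reachable graph of Q (6 states):
  t0 = b.a.(0 | 0) + b.a.b.0 → —b→ t1, —b→ t2
  t1 = a.(0 | 0) → —a→ t3
  t2 = a.b.0 → —a→ t4
  t3 = 0 | 0 → ∅
  t4 = b.0 → —b→ t5
  t5 = 0 → ∅
Partition-refinement fixed point:
  B0 = {s0, t0}
  B1 = {s2, t2}
  B2 = {s4, t4}
  B3 = {s3, s5, t3, t5}
  B4 = {s1, t1}
s0 ∈ B0, t0 ∈ B0 → same block

P ~ Q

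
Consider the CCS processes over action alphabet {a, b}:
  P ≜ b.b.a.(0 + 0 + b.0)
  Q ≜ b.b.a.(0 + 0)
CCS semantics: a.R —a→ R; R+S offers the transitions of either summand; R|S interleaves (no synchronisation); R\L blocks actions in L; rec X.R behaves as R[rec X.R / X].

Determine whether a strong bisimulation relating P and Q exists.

LTS(P): 5 reachable states
  u0 = b.b.a.(0 + 0 + b.0) :: —b→ u1
  u1 = b.a.(0 + 0 + b.0) :: —b→ u2
  u2 = a.(0 + 0 + b.0) :: —a→ u3
  u3 = 0 + 0 + b.0 :: —b→ u4
  u4 = 0 :: deadlocked
LTS(Q): 4 reachable states
  v0 = b.b.a.(0 + 0) :: —b→ v1
  v1 = b.a.(0 + 0) :: —b→ v2
  v2 = a.(0 + 0) :: —a→ v3
  v3 = 0 + 0 :: deadlocked
Bisimilarity quotient blocks:
  B0 = {u0}
  B1 = {u1}
  B2 = {u2}
  B3 = {u3}
  B4 = {u4, v3}
  B5 = {v0}
  B6 = {v1}
  B7 = {v2}
u0 ∈ B0, v0 ∈ B5 → different blocks

P ≁ Q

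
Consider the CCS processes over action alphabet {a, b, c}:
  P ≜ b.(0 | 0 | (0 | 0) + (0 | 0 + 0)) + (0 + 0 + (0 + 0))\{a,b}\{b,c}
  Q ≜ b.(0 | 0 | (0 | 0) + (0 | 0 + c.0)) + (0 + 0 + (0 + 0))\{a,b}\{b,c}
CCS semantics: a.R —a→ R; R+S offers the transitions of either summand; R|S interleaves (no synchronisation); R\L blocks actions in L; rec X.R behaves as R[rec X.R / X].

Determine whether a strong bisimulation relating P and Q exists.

Reachable graph of P (2 states):
  p0 = b.(0 | 0 | (0 | 0) + (0 | 0 + 0)) + (0 + 0 + (0 + 0))\{a,b}\{b,c} :: -b-> p1
  p1 = 0 | 0 | (0 | 0) + (0 | 0 + 0) :: stopped
Reachable graph of Q (3 states):
  q0 = b.(0 | 0 | (0 | 0) + (0 | 0 + c.0)) + (0 + 0 + (0 + 0))\{a,b}\{b,c} :: -b-> q1
  q1 = 0 | 0 | (0 | 0) + (0 | 0 + c.0) :: -c-> q2
  q2 = 0 :: stopped
Coarsest stable partition (strong bisimilarity classes):
  B0 = {p0}
  B1 = {p1, q2}
  B2 = {q0}
  B3 = {q1}
p0 ∈ B0, q0 ∈ B2 → different blocks

not bisimilar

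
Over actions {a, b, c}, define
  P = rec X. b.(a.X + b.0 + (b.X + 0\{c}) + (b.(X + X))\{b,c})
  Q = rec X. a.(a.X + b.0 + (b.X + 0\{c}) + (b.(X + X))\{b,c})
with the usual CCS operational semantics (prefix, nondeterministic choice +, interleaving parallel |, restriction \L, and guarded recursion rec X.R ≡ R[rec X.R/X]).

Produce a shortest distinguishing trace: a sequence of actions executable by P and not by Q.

LTS(P): 3 reachable states
  s0 = rec X. b.(a.X + b.0 + (b.X + 0\{c}) + (b.(X + X))\{b,c}) | ··b··> s1
  s1 = a.(rec X. b.(a.X + b.0 + (b.X + 0\{c}) + (b.(X + X))\{b,c})) + b.0 + (b.(rec X. b.(a.X + b.0 + (b.X + 0\{c}) + (b.(X + X))\{b,c})) + 0\{c}) + (b.((rec X. b.(a.X + b.0 + (b.X + 0\{c}) + (b.(X + X))\{b,c})) + (rec X. b.(a.X + b.0 + (b.X + 0\{c}) + (b.(X + X))\{b,c}))))\{b,c} | ··a··> s0, ··b··> s0, ··b··> s2
  s2 = 0 | (no moves)
LTS(Q): 3 reachable states
  t0 = rec X. a.(a.X + b.0 + (b.X + 0\{c}) + (b.(X + X))\{b,c}) | ··a··> t1
  t1 = a.(rec X. a.(a.X + b.0 + (b.X + 0\{c}) + (b.(X + X))\{b,c})) + b.0 + (b.(rec X. a.(a.X + b.0 + (b.X + 0\{c}) + (b.(X + X))\{b,c})) + 0\{c}) + (b.((rec X. a.(a.X + b.0 + (b.X + 0\{c}) + (b.(X + X))\{b,c})) + (rec X. a.(a.X + b.0 + (b.X + 0\{c}) + (b.(X + X))\{b,c}))))\{b,c} | ··a··> t0, ··b··> t0, ··b··> t2
  t2 = 0 | (no moves)
Trace ⟨b⟩ through P, begin at {s0}:
  step 1 (b): {s1}
  ✓ P
Trace ⟨b⟩ through Q, begin at {t0}:
  step 1 (b): no successor for Q

b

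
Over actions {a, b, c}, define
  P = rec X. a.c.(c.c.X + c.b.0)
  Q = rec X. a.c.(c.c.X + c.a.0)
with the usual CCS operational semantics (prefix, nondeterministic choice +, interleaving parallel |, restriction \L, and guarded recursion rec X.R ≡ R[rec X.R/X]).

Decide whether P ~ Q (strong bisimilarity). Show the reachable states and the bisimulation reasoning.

NO

P's transition system — 6 states:
  p0 = rec X. a.c.(c.c.X + c.b.0) ⊢ ··a··> p1
  p1 = c.(c.c.(rec X. a.c.(c.c.X + c.b.0)) + c.b.0) ⊢ ··c··> p2
  p2 = c.c.(rec X. a.c.(c.c.X + c.b.0)) + c.b.0 ⊢ ··c··> p3, ··c··> p4
  p3 = b.0 ⊢ ··b··> p5
  p4 = c.(rec X. a.c.(c.c.X + c.b.0)) ⊢ ··c··> p0
  p5 = 0 ⊢ stopped
Q's transition system — 6 states:
  q0 = rec X. a.c.(c.c.X + c.a.0) ⊢ ··a··> q1
  q1 = c.(c.c.(rec X. a.c.(c.c.X + c.a.0)) + c.a.0) ⊢ ··c··> q2
  q2 = c.c.(rec X. a.c.(c.c.X + c.a.0)) + c.a.0 ⊢ ··c··> q3, ··c··> q4
  q3 = a.0 ⊢ ··a··> q5
  q4 = c.(rec X. a.c.(c.c.X + c.a.0)) ⊢ ··c··> q0
  q5 = 0 ⊢ stopped
Bisimilarity quotient blocks:
  B0 = {p0}
  B1 = {p1}
  B2 = {p2}
  B3 = {p4}
  B4 = {p3}
  B5 = {p5, q5}
  B6 = {q0}
  B7 = {q1}
  B8 = {q2}
  B9 = {q4}
  B10 = {q3}
p0 ∈ B0, q0 ∈ B6 → different blocks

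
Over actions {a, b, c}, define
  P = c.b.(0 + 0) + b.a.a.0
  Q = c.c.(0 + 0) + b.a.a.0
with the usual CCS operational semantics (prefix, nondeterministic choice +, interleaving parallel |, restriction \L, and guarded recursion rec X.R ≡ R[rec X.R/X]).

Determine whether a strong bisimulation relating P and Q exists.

P's transition system — 6 states:
  s0 = c.b.(0 + 0) + b.a.a.0 ⊢ —b→ s1, —c→ s2
  s1 = a.a.0 ⊢ —a→ s3
  s2 = b.(0 + 0) ⊢ —b→ s4
  s3 = a.0 ⊢ —a→ s5
  s4 = 0 + 0 ⊢ ∅
  s5 = 0 ⊢ ∅
Q's transition system — 6 states:
  t0 = c.c.(0 + 0) + b.a.a.0 ⊢ —b→ t1, —c→ t2
  t1 = a.a.0 ⊢ —a→ t3
  t2 = c.(0 + 0) ⊢ —c→ t4
  t3 = a.0 ⊢ —a→ t5
  t4 = 0 + 0 ⊢ ∅
  t5 = 0 ⊢ ∅
Coarsest stable partition (strong bisimilarity classes):
  B0 = {s0}
  B1 = {s2}
  B2 = {s4, s5, t4, t5}
  B3 = {s1, t1}
  B4 = {s3, t3}
  B5 = {t0}
  B6 = {t2}
s0 ∈ B0, t0 ∈ B5 → different blocks

not bisimilar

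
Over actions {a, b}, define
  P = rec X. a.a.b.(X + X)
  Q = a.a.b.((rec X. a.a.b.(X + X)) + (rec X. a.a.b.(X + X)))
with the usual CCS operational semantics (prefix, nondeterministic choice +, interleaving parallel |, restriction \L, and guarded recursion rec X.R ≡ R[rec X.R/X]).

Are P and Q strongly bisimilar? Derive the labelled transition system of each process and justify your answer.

Reachable graph of P (4 states):
  s0 = rec X. a.a.b.(X + X) | --a--▸ s1
  s1 = a.b.((rec X. a.a.b.(X + X)) + (rec X. a.a.b.(X + X))) | --a--▸ s2
  s2 = b.((rec X. a.a.b.(X + X)) + (rec X. a.a.b.(X + X))) | --b--▸ s3
  s3 = (rec X. a.a.b.(X + X)) + (rec X. a.a.b.(X + X)) | --a--▸ s1
Reachable graph of Q (4 states):
  t0 = a.a.b.((rec X. a.a.b.(X + X)) + (rec X. a.a.b.(X + X))) | --a--▸ t1
  t1 = a.b.((rec X. a.a.b.(X + X)) + (rec X. a.a.b.(X + X))) | --a--▸ t2
  t2 = b.((rec X. a.a.b.(X + X)) + (rec X. a.a.b.(X + X))) | --b--▸ t3
  t3 = (rec X. a.a.b.(X + X)) + (rec X. a.a.b.(X + X)) | --a--▸ t1
Coarsest stable partition (strong bisimilarity classes):
  B0 = {s0, s3, t0, t3}
  B1 = {s1, t1}
  B2 = {s2, t2}
s0 ∈ B0, t0 ∈ B0 → same block

bisimilar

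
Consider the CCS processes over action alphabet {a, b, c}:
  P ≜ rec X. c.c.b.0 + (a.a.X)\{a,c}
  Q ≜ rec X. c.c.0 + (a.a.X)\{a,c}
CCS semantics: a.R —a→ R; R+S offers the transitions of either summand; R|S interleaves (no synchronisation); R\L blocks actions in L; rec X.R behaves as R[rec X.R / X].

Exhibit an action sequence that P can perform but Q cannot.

ccb

LTS(P): 4 reachable states
  s0 = rec X. c.c.b.0 + (a.a.X)\{a,c} | ··c··> s1
  s1 = c.b.0 | ··c··> s2
  s2 = b.0 | ··b··> s3
  s3 = 0 | stopped
LTS(Q): 3 reachable states
  t0 = rec X. c.c.0 + (a.a.X)\{a,c} | ··c··> t1
  t1 = c.0 | ··c··> t2
  t2 = 0 | stopped
Executing ccb from P (initial set {s0}):
  [1] c ⇒ {s1}
  [2] c ⇒ {s2}
  [3] b ⇒ {s3}
  ✓ P
Executing ccb from Q (initial set {t0}):
  [1] c ⇒ {t1}
  [2] c ⇒ {t2}
  [3] b ⇒ ∅  — Q cannot continue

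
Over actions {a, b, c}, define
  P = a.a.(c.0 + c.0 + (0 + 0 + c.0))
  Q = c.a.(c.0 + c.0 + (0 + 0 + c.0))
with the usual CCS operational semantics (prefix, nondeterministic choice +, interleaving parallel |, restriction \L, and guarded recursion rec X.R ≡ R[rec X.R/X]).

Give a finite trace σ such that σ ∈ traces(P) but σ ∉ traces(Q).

a

LTS(P): 4 reachable states
  u0 = a.a.(c.0 + c.0 + (0 + 0 + c.0)) :: —a→ u1
  u1 = a.(c.0 + c.0 + (0 + 0 + c.0)) :: —a→ u2
  u2 = c.0 + c.0 + (0 + 0 + c.0) :: —c→ u3
  u3 = 0 :: stopped
LTS(Q): 4 reachable states
  v0 = c.a.(c.0 + c.0 + (0 + 0 + c.0)) :: —c→ v1
  v1 = a.(c.0 + c.0 + (0 + 0 + c.0)) :: —a→ v2
  v2 = c.0 + c.0 + (0 + 0 + c.0) :: —c→ v3
  v3 = 0 :: stopped
Executing a from P (initial set {u0}):
  after a @ step 1: {u1}
  — P admits the full trace.
Executing a from Q (initial set {v0}):
  after a @ step 1: ∅ (Q stuck)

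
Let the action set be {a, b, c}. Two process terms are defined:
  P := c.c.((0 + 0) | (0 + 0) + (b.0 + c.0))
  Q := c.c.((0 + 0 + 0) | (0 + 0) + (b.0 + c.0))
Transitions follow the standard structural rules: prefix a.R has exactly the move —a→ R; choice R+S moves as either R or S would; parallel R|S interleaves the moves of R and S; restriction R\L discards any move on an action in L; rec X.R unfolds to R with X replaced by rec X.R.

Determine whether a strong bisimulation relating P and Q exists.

bisimilar

LTS(P): 4 reachable states
  p0 = c.c.((0 + 0) | (0 + 0) + (b.0 + c.0)) :: -c-> p1
  p1 = c.((0 + 0) | (0 + 0) + (b.0 + c.0)) :: -c-> p2
  p2 = (0 + 0) | (0 + 0) + (b.0 + c.0) :: -b-> p3, -c-> p3
  p3 = 0 :: stopped
LTS(Q): 4 reachable states
  q0 = c.c.((0 + 0 + 0) | (0 + 0) + (b.0 + c.0)) :: -c-> q1
  q1 = c.((0 + 0 + 0) | (0 + 0) + (b.0 + c.0)) :: -c-> q2
  q2 = (0 + 0 + 0) | (0 + 0) + (b.0 + c.0) :: -b-> q3, -c-> q3
  q3 = 0 :: stopped
Coarsest stable partition (strong bisimilarity classes):
  B0 = {p0, q0}
  B1 = {p1, q1}
  B2 = {p2, q2}
  B3 = {p3, q3}
p0 ∈ B0, q0 ∈ B0 → same block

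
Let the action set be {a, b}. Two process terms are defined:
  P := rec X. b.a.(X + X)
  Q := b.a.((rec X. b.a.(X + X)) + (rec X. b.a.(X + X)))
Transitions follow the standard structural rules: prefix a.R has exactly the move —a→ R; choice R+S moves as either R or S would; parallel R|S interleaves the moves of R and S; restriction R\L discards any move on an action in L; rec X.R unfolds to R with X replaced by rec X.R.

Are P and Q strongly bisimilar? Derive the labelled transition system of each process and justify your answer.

Reachable graph of P (3 states):
  u0 = rec X. b.a.(X + X) ⊢ -b-> u1
  u1 = a.((rec X. b.a.(X + X)) + (rec X. b.a.(X + X))) ⊢ -a-> u2
  u2 = (rec X. b.a.(X + X)) + (rec X. b.a.(X + X)) ⊢ -b-> u1
Reachable graph of Q (3 states):
  v0 = b.a.((rec X. b.a.(X + X)) + (rec X. b.a.(X + X))) ⊢ -b-> v1
  v1 = a.((rec X. b.a.(X + X)) + (rec X. b.a.(X + X))) ⊢ -a-> v2
  v2 = (rec X. b.a.(X + X)) + (rec X. b.a.(X + X)) ⊢ -b-> v1
Coarsest stable partition (strong bisimilarity classes):
  B0 = {u0, u2, v0, v2}
  B1 = {u1, v1}
u0 ∈ B0, v0 ∈ B0 → same block

P ~ Q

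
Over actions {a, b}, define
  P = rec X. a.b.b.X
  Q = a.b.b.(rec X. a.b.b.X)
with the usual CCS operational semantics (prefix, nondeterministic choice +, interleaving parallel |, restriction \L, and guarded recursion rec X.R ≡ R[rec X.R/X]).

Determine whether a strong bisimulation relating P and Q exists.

P's transition system — 3 states:
  p0 = rec X. a.b.b.X ⊢ =a=> p1
  p1 = b.b.(rec X. a.b.b.X) ⊢ =b=> p2
  p2 = b.(rec X. a.b.b.X) ⊢ =b=> p0
Q's transition system — 4 states:
  q0 = a.b.b.(rec X. a.b.b.X) ⊢ =a=> q1
  q1 = b.b.(rec X. a.b.b.X) ⊢ =b=> q2
  q2 = b.(rec X. a.b.b.X) ⊢ =b=> q3
  q3 = rec X. a.b.b.X ⊢ =a=> q1
Bisimilarity quotient blocks:
  B0 = {p0, q0, q3}
  B1 = {p1, q1}
  B2 = {p2, q2}
p0 ∈ B0, q0 ∈ B0 → same block

P ~ Q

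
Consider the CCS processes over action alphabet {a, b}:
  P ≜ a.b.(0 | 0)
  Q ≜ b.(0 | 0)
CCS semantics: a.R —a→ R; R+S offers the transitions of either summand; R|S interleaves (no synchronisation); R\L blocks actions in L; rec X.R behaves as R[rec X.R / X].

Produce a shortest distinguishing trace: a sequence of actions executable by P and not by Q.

a

P's transition system — 3 states:
  p0 = a.b.(0 | 0) has moves -a-> p1
  p1 = b.(0 | 0) has moves -b-> p2
  p2 = 0 | 0 has moves (no moves)
Q's transition system — 2 states:
  q0 = b.(0 | 0) has moves -b-> q1
  q1 = 0 | 0 has moves (no moves)
Executing a from P (initial set {p0}):
  after a @ step 1: {p1}
  ✓ P
Executing a from Q (initial set {q0}):
  after a @ step 1: ∅  — Q cannot continue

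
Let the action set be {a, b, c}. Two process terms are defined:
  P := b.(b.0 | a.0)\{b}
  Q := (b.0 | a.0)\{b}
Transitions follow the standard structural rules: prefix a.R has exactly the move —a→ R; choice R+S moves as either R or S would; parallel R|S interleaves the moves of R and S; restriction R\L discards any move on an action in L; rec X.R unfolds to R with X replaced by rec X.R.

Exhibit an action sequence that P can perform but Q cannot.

b

Reachable graph of P (3 states):
  m0 = b.(b.0 | a.0)\{b} → --b--▸ m1
  m1 = (b.0 | a.0)\{b} → --a--▸ m2
  m2 = (b.0 | 0)\{b} → (no moves)
Reachable graph of Q (2 states):
  n0 = (b.0 | a.0)\{b} → --a--▸ n1
  n1 = (b.0 | 0)\{b} → (no moves)
Run σ = ⟨b⟩ on P: start {m0}
  after b @ step 1: {m1}
  ✓ P
Run σ = ⟨b⟩ on Q: start {n0}
  after b @ step 1: ∅ (Q stuck)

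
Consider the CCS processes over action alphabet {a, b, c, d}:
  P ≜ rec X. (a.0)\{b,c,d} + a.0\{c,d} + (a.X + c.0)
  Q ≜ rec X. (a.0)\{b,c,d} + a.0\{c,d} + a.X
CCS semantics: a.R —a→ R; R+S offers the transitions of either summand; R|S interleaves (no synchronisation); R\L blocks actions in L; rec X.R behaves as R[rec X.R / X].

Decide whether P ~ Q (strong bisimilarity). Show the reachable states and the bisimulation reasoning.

P's transition system — 4 states:
  p0 = rec X. (a.0)\{b,c,d} + a.0\{c,d} + (a.X + c.0) | -a-> p0, -a-> p1, -a-> p2, -c-> p3
  p1 = 0\{b,c,d} | stopped
  p2 = 0\{c,d} | stopped
  p3 = 0 | stopped
Q's transition system — 3 states:
  q0 = rec X. (a.0)\{b,c,d} + a.0\{c,d} + a.X | -a-> q0, -a-> q1, -a-> q2
  q1 = 0\{b,c,d} | stopped
  q2 = 0\{c,d} | stopped
Coarsest stable partition (strong bisimilarity classes):
  B0 = {p0}
  B1 = {p1, p2, p3, q1, q2}
  B2 = {q0}
p0 ∈ B0, q0 ∈ B2 → different blocks

NO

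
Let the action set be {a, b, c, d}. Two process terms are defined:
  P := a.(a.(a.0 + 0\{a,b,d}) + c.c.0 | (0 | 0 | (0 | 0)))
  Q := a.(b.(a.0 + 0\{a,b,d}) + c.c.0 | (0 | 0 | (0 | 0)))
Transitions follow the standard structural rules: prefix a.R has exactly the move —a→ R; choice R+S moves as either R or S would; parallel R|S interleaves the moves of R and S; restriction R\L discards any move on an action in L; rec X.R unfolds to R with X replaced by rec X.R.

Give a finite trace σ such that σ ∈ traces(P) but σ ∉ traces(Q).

P's transition system — 6 states:
  m0 = a.(a.(a.0 + 0\{a,b,d}) + c.c.0 | (0 | 0 | (0 | 0))) has moves --a--▸ m1
  m1 = a.(a.0 + 0\{a,b,d}) + c.c.0 | (0 | 0 | (0 | 0)) has moves --a--▸ m2, --c--▸ m3
  m2 = a.0 + 0\{a,b,d} has moves --a--▸ m4
  m3 = c.0 | (0 | 0 | (0 | 0)) has moves --c--▸ m5
  m4 = 0 has moves (no moves)
  m5 = 0 | (0 | 0 | (0 | 0)) has moves (no moves)
Q's transition system — 6 states:
  n0 = a.(b.(a.0 + 0\{a,b,d}) + c.c.0 | (0 | 0 | (0 | 0))) has moves --a--▸ n1
  n1 = b.(a.0 + 0\{a,b,d}) + c.c.0 | (0 | 0 | (0 | 0)) has moves --b--▸ n2, --c--▸ n3
  n2 = a.0 + 0\{a,b,d} has moves --a--▸ n4
  n3 = c.0 | (0 | 0 | (0 | 0)) has moves --c--▸ n5
  n4 = 0 has moves (no moves)
  n5 = 0 | (0 | 0 | (0 | 0)) has moves (no moves)
Trace ⟨aa⟩ through P, begin at {m0}:
  step 1 (a): {m1}
  step 2 (a): {m2}
  ✓ P
Trace ⟨aa⟩ through Q, begin at {n0}:
  step 1 (a): {n1}
  step 2 (a): ∅  — Q cannot continue

aa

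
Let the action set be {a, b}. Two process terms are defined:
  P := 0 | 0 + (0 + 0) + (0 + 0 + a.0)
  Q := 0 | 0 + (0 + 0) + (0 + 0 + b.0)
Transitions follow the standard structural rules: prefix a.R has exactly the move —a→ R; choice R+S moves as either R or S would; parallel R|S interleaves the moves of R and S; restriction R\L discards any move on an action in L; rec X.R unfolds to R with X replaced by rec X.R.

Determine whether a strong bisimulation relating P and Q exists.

P's transition system — 2 states:
  u0 = 0 | 0 + (0 + 0) + (0 + 0 + a.0) has moves =a=> u1
  u1 = 0 has moves ∅
Q's transition system — 2 states:
  v0 = 0 | 0 + (0 + 0) + (0 + 0 + b.0) has moves =b=> v1
  v1 = 0 has moves ∅
Bisimilarity quotient blocks:
  B0 = {u0}
  B1 = {u1, v1}
  B2 = {v0}
u0 ∈ B0, v0 ∈ B2 → different blocks

not bisimilar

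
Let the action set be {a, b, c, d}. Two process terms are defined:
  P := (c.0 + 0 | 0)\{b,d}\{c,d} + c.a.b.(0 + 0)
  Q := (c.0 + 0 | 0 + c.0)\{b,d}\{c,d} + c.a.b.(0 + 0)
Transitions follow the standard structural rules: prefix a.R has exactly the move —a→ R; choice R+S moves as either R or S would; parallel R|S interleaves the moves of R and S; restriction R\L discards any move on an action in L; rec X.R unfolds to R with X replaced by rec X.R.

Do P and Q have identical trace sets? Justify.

P's transition system — 4 states:
  m0 = (c.0 + 0 | 0)\{b,d}\{c,d} + c.a.b.(0 + 0) → =c=> m1
  m1 = a.b.(0 + 0) → =a=> m2
  m2 = b.(0 + 0) → =b=> m3
  m3 = 0 + 0 → stopped
Q's transition system — 4 states:
  n0 = (c.0 + 0 | 0 + c.0)\{b,d}\{c,d} + c.a.b.(0 + 0) → =c=> n1
  n1 = a.b.(0 + 0) → =a=> n2
  n2 = b.(0 + 0) → =b=> n3
  n3 = 0 + 0 → stopped
Coarsest stable partition (strong bisimilarity classes):
  B0 = {m0, n0}
  B1 = {m1, n1}
  B2 = {m2, n2}
  B3 = {m3, n3}
m0 ∈ B0, n0 ∈ B0 → same block
Bisimilar ⇒ trace-equivalent.

traces(P) = traces(Q)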